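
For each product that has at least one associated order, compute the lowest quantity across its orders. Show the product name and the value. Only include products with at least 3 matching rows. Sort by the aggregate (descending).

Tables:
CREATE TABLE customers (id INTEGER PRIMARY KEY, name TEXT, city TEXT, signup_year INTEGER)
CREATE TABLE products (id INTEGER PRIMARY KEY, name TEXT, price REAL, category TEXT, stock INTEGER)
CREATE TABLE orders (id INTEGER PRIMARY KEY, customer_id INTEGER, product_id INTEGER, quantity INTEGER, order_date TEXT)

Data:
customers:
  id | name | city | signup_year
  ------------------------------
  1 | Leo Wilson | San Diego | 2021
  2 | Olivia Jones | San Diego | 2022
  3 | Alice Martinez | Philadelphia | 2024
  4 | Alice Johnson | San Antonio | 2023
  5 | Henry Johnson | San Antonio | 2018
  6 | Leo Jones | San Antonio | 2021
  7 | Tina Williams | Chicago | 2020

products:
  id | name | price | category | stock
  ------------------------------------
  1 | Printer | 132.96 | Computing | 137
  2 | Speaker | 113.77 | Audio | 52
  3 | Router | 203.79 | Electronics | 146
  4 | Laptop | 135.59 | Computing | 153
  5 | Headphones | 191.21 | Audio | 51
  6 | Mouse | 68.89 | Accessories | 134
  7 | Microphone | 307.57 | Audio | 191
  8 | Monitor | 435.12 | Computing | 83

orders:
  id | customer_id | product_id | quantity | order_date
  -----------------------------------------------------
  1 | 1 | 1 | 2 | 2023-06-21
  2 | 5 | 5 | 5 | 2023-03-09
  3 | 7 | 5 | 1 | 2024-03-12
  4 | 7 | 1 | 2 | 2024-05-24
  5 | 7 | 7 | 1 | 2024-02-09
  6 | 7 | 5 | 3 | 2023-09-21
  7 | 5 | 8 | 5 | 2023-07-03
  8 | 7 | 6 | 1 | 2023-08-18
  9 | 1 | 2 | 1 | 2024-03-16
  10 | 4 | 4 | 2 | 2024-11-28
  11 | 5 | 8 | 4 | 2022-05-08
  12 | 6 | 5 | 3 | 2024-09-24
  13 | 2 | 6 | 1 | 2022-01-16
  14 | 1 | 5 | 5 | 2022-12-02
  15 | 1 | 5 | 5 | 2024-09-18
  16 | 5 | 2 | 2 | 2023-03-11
SELECT p.name, MIN(c.quantity) AS min_quantity FROM orders c JOIN products p ON c.product_id = p.id GROUP BY p.id, p.name HAVING COUNT(*) >= 3 ORDER BY min_quantity DESC

Execution result:
name | min_quantity
Headphones | 1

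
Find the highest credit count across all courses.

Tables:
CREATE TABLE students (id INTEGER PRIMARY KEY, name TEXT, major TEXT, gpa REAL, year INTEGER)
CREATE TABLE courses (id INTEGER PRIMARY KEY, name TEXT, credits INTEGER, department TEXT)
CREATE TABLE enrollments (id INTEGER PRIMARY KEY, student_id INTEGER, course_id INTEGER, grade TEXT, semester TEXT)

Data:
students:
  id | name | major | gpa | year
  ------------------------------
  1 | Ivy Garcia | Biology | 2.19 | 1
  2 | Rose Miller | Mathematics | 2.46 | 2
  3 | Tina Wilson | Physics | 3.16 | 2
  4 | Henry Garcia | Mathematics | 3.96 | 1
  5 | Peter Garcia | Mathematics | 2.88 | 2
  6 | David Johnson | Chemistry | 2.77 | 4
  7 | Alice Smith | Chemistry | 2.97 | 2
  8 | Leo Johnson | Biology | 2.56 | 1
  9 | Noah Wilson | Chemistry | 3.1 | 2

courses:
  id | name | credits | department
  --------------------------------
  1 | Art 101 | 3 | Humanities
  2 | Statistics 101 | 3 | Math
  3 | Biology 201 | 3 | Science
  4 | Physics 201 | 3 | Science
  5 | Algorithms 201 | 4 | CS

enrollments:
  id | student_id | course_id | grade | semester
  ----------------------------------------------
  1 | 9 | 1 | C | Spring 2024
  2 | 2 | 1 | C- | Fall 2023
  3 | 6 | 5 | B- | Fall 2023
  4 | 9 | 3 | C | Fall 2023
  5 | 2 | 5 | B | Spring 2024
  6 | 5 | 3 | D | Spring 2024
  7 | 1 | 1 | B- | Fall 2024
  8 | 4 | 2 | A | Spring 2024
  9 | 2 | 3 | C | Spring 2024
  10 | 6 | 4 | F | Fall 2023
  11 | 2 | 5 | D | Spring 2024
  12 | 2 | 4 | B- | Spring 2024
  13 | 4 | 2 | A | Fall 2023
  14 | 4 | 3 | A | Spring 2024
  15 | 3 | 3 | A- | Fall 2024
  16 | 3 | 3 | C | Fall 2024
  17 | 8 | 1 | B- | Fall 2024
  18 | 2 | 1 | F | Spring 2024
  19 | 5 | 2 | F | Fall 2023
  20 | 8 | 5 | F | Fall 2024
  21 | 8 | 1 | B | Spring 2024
SELECT MAX(credits) FROM courses

Execution result:
4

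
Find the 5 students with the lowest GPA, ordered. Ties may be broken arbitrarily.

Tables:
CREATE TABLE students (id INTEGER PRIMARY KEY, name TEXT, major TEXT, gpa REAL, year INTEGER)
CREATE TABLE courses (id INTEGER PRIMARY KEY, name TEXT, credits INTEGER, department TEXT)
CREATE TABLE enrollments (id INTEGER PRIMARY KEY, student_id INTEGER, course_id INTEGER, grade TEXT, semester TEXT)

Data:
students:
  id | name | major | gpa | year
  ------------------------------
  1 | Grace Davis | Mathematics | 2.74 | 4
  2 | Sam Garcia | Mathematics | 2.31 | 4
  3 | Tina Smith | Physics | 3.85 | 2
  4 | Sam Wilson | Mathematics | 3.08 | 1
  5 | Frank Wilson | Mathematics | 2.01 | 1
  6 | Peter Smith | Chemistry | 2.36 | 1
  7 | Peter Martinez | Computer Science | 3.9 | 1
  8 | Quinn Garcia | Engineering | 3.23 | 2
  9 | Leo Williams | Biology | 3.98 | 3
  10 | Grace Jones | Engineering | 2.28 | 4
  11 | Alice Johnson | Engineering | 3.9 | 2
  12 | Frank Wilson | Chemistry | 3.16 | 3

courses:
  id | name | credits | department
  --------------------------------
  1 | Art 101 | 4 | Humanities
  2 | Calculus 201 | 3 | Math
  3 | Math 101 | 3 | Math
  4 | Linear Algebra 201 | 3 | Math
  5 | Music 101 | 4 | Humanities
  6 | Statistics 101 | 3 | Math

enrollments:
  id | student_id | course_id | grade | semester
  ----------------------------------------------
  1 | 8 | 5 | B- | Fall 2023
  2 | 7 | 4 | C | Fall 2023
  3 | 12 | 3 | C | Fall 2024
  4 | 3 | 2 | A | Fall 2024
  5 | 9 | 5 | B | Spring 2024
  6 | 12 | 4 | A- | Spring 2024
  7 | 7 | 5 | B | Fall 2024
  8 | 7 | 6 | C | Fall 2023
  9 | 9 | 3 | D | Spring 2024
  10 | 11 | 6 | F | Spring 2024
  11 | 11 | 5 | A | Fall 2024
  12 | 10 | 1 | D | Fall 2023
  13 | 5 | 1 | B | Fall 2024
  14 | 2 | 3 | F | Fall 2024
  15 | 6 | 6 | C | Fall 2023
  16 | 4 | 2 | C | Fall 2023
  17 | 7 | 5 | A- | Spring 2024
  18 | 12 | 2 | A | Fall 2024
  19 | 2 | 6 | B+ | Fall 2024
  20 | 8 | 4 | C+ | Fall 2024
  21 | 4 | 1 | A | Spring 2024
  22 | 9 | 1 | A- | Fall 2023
SELECT name, gpa FROM students ORDER BY gpa ASC LIMIT 5

Execution result:
name | gpa
Frank Wilson | 2.01
Grace Jones | 2.28
Sam Garcia | 2.31
Peter Smith | 2.36
Grace Davis | 2.74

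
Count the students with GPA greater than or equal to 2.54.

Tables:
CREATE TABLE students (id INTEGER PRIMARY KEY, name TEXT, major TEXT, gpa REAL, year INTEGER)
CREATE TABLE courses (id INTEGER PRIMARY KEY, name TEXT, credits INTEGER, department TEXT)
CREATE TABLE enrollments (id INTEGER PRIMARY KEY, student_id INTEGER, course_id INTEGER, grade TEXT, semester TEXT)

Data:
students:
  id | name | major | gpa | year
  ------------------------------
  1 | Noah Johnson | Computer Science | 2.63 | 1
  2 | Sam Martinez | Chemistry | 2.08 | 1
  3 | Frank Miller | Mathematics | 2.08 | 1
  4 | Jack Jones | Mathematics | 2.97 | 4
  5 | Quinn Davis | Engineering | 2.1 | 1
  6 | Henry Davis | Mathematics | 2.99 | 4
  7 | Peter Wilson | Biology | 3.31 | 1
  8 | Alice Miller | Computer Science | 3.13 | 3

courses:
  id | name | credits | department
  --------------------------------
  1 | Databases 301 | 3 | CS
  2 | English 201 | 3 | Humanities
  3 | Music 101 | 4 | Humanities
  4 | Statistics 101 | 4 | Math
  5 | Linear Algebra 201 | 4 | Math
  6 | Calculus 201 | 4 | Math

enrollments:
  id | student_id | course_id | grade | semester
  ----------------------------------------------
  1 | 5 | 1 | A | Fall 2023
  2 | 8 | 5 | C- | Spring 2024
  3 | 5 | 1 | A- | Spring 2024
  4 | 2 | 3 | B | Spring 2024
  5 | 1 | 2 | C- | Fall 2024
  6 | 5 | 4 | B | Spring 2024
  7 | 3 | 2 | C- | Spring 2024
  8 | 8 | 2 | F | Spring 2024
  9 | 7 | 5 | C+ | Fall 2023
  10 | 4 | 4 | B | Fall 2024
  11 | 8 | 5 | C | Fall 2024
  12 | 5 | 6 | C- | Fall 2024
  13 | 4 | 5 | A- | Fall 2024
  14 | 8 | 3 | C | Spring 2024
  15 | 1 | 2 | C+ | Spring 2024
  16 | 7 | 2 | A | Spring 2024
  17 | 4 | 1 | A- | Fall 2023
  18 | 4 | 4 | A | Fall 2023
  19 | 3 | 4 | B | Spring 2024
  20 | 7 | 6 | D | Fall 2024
SELECT COUNT(*) FROM students WHERE gpa >= 2.54

Execution result:
5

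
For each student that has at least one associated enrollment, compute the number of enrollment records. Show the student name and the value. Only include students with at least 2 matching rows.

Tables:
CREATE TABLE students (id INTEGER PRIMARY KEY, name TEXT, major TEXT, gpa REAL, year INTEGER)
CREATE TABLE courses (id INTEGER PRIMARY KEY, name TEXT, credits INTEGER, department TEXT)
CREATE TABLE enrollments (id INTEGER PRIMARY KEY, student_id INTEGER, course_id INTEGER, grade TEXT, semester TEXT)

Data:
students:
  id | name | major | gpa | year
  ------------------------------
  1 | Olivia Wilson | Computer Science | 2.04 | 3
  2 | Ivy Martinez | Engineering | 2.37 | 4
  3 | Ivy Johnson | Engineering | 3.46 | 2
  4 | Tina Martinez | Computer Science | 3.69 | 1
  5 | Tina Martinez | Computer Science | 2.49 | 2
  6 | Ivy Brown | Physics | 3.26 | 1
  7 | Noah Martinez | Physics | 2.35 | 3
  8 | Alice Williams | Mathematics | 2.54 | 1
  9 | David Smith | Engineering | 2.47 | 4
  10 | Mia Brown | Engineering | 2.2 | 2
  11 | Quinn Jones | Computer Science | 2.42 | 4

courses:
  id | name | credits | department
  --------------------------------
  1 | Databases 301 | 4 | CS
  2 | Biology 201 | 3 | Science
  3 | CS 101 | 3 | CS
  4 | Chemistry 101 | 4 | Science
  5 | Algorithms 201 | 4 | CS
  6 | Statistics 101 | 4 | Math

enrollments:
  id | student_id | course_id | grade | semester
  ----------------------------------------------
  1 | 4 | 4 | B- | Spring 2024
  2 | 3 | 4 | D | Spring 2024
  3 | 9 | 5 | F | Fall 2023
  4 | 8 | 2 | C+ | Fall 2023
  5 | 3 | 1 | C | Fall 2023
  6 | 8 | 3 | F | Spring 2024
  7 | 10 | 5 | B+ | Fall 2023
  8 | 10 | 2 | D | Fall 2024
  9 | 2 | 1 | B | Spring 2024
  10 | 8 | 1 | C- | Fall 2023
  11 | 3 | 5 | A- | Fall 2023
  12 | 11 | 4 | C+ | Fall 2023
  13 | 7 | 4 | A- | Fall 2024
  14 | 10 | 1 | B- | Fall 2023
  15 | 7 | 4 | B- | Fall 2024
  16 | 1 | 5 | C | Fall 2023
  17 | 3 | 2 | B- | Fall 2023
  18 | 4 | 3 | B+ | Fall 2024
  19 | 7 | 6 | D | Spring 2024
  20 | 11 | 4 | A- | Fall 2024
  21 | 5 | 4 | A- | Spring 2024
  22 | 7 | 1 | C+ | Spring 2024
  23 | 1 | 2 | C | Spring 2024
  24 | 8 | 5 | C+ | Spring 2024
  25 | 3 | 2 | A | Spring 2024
SELECT p.name, COUNT(*) AS n FROM enrollments c JOIN students p ON c.student_id = p.id GROUP BY p.id, p.name HAVING COUNT(*) >= 2

Execution result:
name | n
Olivia Wilson | 2
Ivy Johnson | 5
Tina Martinez | 2
Noah Martinez | 4
Alice Williams | 4
Mia Brown | 3
Quinn Jones | 2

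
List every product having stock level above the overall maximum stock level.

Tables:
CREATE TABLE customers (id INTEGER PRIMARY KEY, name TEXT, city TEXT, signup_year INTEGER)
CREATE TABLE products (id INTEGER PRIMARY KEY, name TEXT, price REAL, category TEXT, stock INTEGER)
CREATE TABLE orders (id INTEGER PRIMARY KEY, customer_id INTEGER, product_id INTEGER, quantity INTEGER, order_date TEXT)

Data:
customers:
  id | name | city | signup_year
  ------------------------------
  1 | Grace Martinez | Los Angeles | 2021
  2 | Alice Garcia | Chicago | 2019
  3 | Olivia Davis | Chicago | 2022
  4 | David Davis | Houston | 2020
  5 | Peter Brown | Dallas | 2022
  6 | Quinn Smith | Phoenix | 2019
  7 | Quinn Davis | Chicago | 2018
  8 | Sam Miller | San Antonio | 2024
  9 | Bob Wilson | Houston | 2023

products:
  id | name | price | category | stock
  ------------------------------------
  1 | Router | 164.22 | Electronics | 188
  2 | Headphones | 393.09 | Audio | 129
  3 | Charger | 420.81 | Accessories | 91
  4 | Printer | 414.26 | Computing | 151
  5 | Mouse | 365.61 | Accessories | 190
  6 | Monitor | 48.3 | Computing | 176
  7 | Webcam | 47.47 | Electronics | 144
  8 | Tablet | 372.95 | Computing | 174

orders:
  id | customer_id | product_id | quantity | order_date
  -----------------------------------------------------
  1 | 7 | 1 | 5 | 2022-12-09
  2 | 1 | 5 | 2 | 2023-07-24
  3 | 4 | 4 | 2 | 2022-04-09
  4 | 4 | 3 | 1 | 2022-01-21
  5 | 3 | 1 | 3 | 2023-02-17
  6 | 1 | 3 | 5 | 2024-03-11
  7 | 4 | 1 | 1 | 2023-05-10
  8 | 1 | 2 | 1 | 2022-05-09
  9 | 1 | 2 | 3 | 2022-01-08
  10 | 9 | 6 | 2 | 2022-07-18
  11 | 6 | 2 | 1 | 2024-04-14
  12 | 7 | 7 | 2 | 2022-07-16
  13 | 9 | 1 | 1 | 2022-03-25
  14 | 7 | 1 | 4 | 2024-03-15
SELECT name, stock FROM products WHERE stock > (SELECT MAX(stock) FROM products)

Execution result:
(no rows)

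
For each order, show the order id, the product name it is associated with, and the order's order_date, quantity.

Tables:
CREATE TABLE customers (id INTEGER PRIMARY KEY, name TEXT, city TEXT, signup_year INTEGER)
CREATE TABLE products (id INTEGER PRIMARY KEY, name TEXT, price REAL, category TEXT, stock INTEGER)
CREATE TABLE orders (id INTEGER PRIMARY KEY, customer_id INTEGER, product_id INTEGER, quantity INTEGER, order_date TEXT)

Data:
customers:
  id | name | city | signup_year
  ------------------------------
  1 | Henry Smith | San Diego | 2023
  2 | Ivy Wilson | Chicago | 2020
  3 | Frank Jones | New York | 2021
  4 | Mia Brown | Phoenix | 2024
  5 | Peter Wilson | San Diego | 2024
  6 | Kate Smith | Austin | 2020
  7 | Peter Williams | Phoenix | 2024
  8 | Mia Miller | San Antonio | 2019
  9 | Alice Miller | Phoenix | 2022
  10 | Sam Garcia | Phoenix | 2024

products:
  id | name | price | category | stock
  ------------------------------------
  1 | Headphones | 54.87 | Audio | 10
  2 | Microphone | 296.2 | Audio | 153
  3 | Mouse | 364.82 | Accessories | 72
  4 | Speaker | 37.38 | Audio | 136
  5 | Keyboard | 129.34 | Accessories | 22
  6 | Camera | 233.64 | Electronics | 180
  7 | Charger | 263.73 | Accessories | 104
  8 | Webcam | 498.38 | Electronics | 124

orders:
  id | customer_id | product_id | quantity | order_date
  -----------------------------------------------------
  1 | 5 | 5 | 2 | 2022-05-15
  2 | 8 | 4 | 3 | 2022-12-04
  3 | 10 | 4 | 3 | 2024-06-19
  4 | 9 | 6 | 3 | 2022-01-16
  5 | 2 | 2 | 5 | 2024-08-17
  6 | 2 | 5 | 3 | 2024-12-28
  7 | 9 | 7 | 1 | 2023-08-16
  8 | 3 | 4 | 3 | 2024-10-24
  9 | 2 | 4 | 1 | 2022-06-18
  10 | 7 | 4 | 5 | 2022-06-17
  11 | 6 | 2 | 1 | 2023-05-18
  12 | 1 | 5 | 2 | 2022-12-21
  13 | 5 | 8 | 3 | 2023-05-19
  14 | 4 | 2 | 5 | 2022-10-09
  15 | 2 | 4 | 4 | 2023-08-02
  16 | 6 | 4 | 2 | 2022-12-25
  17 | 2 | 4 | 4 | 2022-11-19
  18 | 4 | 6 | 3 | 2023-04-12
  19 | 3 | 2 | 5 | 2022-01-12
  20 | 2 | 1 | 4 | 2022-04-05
SELECT c.id, p.name AS product, c.order_date, c.quantity FROM orders c JOIN products p ON c.product_id = p.id

Execution result:
id | product | order_date | quantity
1 | Keyboard | 2022-05-15 | 2
2 | Speaker | 2022-12-04 | 3
3 | Speaker | 2024-06-19 | 3
4 | Camera | 2022-01-16 | 3
5 | Microphone | 2024-08-17 | 5
6 | Keyboard | 2024-12-28 | 3
7 | Charger | 2023-08-16 | 1
8 | Speaker | 2024-10-24 | 3
9 | Speaker | 2022-06-18 | 1
10 | Speaker | 2022-06-17 | 5
11 | Microphone | 2023-05-18 | 1
12 | Keyboard | 2022-12-21 | 2
13 | Webcam | 2023-05-19 | 3
14 | Microphone | 2022-10-09 | 5
15 | Speaker | 2023-08-02 | 4
16 | Speaker | 2022-12-25 | 2
17 | Speaker | 2022-11-19 | 4
18 | Camera | 2023-04-12 | 3
19 | Microphone | 2022-01-12 | 5
20 | Headphones | 2022-04-05 | 4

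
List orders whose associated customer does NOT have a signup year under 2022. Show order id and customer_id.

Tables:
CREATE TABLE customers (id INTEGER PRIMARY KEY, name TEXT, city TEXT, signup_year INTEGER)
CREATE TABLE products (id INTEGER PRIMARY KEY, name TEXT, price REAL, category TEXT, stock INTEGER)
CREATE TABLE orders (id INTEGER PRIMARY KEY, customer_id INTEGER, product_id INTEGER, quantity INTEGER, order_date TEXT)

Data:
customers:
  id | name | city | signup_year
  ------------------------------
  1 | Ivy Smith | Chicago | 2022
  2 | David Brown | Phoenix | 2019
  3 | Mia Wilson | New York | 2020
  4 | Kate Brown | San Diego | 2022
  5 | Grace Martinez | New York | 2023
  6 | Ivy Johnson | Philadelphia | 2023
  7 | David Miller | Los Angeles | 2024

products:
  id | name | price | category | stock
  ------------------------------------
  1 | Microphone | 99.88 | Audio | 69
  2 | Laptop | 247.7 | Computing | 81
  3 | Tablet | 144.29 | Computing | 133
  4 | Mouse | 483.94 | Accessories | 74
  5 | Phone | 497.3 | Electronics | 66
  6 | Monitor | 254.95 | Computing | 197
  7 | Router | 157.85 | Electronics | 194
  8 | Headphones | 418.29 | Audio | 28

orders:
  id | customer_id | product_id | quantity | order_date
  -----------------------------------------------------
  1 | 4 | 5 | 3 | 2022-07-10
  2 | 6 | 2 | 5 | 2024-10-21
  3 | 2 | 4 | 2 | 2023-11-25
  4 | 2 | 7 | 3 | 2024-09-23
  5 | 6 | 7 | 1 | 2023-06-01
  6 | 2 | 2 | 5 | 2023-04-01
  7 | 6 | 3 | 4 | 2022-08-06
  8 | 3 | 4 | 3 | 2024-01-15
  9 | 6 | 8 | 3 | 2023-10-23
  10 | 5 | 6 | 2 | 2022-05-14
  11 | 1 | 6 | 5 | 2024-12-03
SELECT id, customer_id FROM orders WHERE customer_id NOT IN (SELECT id FROM customers WHERE signup_year < 2022)

Execution result:
id | customer_id
1 | 4
2 | 6
5 | 6
7 | 6
9 | 6
10 | 5
11 | 1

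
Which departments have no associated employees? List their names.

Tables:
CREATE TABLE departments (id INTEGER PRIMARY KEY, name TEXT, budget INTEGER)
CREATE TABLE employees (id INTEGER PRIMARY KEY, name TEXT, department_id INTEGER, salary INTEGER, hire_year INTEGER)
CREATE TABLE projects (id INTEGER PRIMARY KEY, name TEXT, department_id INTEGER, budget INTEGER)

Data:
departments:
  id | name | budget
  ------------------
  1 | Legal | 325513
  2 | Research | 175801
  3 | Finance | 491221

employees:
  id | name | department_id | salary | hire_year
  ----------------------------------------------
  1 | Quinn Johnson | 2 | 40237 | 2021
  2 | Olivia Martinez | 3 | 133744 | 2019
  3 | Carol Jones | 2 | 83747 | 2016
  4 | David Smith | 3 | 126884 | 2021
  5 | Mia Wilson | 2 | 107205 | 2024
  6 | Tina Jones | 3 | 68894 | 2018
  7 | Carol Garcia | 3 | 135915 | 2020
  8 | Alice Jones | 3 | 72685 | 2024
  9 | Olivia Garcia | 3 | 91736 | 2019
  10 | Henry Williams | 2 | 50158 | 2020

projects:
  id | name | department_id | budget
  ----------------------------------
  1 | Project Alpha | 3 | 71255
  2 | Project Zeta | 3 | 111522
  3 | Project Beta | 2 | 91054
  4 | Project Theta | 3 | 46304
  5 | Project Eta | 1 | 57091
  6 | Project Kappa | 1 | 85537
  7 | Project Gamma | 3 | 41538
SELECT p.name FROM departments p LEFT JOIN employees c ON c.department_id = p.id WHERE c.id IS NULL

Execution result:
Legal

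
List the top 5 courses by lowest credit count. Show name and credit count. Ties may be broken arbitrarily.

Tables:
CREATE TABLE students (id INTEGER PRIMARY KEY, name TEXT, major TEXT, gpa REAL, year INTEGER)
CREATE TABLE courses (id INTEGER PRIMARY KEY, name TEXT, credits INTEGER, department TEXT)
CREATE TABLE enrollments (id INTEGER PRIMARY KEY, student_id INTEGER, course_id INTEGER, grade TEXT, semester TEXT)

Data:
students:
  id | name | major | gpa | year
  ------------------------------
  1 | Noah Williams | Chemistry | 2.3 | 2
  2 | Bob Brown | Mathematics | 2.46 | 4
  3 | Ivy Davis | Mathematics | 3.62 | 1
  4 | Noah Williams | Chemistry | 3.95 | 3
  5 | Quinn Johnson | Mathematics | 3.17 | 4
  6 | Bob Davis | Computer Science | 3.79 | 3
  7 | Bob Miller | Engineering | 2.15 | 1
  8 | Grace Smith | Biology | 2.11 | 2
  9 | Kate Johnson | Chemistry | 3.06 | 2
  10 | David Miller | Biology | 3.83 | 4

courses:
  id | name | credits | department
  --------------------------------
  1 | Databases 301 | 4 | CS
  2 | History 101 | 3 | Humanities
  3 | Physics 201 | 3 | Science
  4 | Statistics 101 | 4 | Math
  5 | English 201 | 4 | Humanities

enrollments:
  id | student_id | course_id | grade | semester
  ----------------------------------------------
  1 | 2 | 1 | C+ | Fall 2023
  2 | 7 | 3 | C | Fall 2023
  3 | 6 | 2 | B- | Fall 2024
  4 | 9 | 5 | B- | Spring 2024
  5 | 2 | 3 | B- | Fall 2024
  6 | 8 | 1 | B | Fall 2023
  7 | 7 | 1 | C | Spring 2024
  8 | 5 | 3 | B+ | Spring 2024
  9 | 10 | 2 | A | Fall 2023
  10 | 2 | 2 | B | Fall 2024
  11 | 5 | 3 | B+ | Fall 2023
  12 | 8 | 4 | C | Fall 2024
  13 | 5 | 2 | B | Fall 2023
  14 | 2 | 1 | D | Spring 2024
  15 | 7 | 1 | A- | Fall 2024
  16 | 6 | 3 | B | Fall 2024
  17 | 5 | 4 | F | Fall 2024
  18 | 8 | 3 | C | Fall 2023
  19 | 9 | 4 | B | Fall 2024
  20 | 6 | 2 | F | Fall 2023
SELECT name, credits FROM courses ORDER BY credits ASC LIMIT 5

Execution result:
name | credits
History 101 | 3
Physics 201 | 3
Databases 301 | 4
Statistics 101 | 4
English 201 | 4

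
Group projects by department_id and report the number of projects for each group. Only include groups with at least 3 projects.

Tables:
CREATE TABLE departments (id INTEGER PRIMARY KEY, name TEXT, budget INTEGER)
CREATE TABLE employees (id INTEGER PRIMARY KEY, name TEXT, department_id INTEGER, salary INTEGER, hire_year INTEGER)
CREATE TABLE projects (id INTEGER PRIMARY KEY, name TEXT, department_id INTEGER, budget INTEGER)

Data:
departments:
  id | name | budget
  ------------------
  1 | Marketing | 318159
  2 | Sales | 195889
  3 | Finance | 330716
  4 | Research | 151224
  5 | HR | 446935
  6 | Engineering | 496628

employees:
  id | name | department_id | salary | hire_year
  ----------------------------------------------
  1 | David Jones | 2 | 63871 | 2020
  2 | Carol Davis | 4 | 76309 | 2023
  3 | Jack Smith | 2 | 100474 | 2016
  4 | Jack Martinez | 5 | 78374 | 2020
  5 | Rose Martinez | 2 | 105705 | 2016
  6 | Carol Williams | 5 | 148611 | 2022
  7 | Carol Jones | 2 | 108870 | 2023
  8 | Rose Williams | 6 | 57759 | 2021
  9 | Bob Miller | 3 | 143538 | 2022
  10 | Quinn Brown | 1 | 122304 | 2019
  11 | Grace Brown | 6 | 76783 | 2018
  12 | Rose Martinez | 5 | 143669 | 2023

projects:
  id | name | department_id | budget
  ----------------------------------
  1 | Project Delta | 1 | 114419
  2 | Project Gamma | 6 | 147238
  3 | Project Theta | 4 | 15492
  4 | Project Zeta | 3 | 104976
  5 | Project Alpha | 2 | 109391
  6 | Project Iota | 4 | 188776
SELECT department_id, COUNT(*) AS n FROM projects GROUP BY department_id HAVING COUNT(*) >= 3

Execution result:
(no rows)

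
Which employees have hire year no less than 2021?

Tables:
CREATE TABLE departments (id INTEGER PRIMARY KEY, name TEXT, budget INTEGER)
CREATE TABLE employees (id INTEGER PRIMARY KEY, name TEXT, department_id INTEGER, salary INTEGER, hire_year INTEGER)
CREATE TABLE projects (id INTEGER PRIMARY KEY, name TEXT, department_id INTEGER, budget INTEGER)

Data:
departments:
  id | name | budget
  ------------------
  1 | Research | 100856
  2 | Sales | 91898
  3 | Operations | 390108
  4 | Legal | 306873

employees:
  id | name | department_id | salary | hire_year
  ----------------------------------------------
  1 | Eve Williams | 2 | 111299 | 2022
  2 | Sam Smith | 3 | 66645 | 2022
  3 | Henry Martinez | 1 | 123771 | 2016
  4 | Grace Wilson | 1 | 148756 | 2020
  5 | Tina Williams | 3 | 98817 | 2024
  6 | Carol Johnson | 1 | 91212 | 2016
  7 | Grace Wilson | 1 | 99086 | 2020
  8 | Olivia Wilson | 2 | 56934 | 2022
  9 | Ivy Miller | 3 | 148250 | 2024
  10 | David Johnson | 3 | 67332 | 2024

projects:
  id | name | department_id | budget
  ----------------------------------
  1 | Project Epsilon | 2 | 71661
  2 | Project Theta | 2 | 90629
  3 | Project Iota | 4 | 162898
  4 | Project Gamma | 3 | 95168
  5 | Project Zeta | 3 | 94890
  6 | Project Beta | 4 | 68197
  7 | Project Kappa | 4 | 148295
SELECT name, hire_year FROM employees WHERE hire_year >= 2021

Execution result:
name | hire_year
Eve Williams | 2022
Sam Smith | 2022
Tina Williams | 2024
Olivia Wilson | 2022
Ivy Miller | 2024
David Johnson | 2024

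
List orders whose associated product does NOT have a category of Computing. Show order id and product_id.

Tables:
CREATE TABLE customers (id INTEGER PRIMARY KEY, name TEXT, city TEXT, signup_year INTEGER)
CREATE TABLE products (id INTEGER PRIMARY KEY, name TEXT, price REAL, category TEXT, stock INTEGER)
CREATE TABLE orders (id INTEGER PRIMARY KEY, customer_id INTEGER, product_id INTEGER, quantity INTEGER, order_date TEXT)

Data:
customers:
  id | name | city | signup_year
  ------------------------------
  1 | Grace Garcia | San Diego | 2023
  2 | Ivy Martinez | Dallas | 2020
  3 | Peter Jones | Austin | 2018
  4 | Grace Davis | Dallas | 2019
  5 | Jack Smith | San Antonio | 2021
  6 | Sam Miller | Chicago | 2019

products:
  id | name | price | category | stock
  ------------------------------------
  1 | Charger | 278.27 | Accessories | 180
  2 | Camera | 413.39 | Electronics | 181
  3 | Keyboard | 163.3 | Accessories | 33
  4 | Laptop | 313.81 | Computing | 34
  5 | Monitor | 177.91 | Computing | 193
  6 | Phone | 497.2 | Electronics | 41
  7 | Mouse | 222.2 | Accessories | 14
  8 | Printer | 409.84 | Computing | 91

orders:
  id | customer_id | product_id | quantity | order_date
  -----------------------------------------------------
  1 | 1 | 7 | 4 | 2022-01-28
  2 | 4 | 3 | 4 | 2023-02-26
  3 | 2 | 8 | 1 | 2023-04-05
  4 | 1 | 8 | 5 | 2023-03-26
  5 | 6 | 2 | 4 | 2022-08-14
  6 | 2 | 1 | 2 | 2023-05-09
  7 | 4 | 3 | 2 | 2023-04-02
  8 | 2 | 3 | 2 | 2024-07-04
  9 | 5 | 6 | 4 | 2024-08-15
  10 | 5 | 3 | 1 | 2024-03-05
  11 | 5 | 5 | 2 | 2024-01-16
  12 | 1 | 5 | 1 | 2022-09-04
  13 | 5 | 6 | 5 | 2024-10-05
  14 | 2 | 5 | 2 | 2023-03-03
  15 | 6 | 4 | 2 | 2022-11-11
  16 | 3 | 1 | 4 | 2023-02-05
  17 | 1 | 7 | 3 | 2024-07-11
SELECT id, product_id FROM orders WHERE product_id NOT IN (SELECT id FROM products WHERE category = 'Computing')

Execution result:
id | product_id
1 | 7
2 | 3
5 | 2
6 | 1
7 | 3
8 | 3
9 | 6
10 | 3
13 | 6
16 | 1
17 | 7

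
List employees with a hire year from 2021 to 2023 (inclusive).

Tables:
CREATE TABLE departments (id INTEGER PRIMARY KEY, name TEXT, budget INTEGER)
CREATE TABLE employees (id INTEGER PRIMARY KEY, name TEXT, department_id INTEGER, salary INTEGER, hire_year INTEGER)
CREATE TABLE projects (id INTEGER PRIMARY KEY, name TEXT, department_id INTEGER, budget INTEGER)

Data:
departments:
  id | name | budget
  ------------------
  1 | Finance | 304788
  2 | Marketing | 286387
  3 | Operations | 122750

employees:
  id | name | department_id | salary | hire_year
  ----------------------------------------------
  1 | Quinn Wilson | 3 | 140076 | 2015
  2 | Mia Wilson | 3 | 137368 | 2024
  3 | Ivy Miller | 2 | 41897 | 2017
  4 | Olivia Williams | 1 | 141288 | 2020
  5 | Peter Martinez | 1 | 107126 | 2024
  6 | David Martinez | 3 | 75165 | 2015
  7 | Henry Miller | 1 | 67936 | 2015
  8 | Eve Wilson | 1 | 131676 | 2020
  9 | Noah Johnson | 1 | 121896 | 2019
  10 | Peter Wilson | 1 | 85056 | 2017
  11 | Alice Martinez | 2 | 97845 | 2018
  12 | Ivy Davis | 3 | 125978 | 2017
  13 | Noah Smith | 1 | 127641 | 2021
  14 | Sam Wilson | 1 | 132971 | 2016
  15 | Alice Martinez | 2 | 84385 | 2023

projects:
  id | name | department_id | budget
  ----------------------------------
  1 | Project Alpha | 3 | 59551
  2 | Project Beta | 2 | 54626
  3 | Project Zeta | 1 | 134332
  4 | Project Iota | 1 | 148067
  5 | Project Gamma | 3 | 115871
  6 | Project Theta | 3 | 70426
SELECT name, hire_year FROM employees WHERE hire_year BETWEEN 2021 AND 2023

Execution result:
name | hire_year
Noah Smith | 2021
Alice Martinez | 2023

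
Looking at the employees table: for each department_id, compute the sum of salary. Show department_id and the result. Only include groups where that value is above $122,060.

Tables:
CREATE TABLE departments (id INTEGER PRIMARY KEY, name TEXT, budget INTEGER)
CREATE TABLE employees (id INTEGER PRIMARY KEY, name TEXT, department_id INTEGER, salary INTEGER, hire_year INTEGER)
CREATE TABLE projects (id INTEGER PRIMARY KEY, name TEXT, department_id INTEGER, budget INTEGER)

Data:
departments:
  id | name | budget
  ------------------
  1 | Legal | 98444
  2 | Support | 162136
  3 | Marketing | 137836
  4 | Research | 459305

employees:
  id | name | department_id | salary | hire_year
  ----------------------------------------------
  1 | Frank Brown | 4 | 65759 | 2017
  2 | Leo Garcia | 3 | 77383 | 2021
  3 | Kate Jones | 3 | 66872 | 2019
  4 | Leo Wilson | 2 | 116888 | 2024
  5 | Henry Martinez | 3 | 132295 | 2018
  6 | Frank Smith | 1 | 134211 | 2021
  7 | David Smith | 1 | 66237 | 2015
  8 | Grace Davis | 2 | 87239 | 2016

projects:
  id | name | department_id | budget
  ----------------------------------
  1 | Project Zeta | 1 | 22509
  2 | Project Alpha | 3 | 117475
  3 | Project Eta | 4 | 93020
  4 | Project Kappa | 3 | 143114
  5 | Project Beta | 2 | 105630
SELECT department_id, SUM(salary) AS sum_salary FROM employees GROUP BY department_id HAVING SUM(salary) > 122060

Execution result:
department_id | sum_salary
1 | 200448
2 | 204127
3 | 276550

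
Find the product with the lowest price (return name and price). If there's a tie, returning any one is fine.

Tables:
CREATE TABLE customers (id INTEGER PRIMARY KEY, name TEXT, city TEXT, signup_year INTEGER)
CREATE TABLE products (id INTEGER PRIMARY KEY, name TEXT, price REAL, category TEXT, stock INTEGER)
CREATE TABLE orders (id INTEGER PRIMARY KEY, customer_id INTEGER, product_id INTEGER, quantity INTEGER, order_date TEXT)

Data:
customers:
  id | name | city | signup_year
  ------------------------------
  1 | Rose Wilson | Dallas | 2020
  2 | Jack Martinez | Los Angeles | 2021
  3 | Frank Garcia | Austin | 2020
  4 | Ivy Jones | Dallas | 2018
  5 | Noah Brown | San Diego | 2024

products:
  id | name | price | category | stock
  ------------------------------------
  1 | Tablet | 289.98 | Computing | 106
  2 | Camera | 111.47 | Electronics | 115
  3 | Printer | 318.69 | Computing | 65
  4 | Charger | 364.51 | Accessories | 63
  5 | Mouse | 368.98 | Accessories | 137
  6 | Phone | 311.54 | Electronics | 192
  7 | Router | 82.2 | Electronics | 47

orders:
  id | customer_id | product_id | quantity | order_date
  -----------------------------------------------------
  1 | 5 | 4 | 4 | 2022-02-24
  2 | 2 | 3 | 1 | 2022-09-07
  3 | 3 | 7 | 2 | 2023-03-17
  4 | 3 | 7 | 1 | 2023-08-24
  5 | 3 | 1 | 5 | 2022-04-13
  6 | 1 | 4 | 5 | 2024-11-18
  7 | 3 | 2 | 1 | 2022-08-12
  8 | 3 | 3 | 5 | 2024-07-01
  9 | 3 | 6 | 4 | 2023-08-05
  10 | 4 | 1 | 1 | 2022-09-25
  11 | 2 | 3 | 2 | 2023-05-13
SELECT name, price FROM products ORDER BY price ASC LIMIT 1

Execution result:
name | price
Router | 82.20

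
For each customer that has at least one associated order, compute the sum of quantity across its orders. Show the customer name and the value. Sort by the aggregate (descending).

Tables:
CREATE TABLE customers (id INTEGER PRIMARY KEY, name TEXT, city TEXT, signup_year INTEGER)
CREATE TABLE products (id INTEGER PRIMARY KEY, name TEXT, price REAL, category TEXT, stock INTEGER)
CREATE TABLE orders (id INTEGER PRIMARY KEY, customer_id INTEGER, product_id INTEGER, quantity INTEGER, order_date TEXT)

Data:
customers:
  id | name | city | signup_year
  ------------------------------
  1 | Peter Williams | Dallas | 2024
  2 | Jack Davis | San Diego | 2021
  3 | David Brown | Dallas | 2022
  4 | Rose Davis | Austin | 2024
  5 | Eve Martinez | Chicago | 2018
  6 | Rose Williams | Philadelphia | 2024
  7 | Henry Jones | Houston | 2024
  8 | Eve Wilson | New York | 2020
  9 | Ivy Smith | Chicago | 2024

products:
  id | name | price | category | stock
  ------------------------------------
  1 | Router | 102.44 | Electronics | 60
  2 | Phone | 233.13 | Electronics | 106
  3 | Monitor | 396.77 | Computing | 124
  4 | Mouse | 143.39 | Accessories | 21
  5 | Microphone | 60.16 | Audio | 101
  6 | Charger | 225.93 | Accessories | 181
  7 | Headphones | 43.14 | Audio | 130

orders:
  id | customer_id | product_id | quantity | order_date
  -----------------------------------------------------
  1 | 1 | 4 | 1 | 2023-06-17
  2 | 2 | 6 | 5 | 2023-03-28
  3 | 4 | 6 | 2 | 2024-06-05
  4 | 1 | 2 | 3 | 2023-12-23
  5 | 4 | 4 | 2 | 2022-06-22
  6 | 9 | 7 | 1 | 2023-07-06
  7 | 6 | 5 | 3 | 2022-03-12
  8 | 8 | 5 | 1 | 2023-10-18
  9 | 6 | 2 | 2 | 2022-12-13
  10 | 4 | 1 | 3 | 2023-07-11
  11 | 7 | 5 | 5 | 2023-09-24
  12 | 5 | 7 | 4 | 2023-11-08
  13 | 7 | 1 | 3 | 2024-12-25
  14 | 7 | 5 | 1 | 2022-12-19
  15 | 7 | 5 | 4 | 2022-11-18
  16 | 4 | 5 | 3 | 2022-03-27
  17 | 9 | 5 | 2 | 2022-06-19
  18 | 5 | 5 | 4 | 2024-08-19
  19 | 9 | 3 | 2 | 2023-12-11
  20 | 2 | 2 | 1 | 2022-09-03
SELECT p.name, SUM(c.quantity) AS sum_quantity FROM orders c JOIN customers p ON c.customer_id = p.id GROUP BY p.id, p.name ORDER BY sum_quantity DESC

Execution result:
name | sum_quantity
Henry Jones | 13
Rose Davis | 10
Eve Martinez | 8
Jack Davis | 6
Rose Williams | 5
Ivy Smith | 5
Peter Williams | 4
Eve Wilson | 1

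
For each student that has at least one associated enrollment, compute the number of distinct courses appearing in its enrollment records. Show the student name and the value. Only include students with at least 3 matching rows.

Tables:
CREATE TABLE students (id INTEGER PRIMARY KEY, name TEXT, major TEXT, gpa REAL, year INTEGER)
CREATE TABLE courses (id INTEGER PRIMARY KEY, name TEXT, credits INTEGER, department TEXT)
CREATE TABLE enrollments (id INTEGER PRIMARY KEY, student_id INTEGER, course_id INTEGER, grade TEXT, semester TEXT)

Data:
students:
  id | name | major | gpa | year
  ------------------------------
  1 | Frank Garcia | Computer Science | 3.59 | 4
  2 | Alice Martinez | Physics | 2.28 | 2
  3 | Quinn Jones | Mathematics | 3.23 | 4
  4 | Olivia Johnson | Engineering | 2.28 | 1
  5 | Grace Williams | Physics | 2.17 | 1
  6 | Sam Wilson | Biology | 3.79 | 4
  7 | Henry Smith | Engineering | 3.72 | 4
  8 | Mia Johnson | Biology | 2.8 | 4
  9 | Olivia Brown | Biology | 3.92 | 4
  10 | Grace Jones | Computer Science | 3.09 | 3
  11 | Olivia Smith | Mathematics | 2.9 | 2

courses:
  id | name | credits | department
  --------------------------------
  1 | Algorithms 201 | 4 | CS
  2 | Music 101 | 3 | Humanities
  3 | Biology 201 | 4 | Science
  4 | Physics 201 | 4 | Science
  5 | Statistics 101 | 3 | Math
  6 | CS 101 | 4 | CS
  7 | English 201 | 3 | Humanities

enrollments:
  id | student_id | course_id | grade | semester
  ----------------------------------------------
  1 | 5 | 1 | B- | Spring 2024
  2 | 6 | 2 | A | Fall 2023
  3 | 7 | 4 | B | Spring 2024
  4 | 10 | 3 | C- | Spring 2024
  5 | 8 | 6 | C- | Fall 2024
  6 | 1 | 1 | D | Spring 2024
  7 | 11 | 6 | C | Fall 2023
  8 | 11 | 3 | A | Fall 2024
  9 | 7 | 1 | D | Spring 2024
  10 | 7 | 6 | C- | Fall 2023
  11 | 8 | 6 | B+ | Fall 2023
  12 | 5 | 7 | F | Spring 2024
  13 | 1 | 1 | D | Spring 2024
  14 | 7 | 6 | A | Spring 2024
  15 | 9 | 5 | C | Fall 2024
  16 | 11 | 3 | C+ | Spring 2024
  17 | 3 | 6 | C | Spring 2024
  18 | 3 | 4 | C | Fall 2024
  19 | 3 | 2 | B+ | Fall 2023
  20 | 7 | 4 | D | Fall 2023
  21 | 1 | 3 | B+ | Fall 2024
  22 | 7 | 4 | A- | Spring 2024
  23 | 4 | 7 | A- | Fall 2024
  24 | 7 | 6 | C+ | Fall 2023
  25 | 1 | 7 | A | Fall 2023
SELECT p.name, COUNT(DISTINCT c.course_id) AS distinct_course_count FROM enrollments c JOIN students p ON c.student_id = p.id GROUP BY p.id, p.name HAVING COUNT(*) >= 3

Execution result:
name | distinct_course_count
Frank Garcia | 3
Quinn Jones | 3
Henry Smith | 3
Olivia Smith | 2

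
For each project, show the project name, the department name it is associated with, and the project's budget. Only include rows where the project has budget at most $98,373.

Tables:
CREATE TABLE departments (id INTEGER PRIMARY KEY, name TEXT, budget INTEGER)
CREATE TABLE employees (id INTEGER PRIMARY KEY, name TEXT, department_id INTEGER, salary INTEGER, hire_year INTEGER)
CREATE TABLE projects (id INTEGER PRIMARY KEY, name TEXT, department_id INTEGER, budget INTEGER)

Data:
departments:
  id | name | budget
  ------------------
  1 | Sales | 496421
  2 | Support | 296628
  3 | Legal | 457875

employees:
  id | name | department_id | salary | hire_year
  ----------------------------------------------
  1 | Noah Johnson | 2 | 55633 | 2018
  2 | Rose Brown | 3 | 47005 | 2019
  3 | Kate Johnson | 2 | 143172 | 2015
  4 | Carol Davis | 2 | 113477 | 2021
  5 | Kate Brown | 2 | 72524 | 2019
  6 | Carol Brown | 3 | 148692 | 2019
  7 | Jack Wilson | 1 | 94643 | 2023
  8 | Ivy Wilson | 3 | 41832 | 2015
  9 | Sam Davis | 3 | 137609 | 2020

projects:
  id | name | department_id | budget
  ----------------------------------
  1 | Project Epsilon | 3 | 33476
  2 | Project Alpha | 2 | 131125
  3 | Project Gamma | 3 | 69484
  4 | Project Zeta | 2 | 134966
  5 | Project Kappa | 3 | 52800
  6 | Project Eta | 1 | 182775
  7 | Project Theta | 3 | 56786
SELECT c.name, p.name AS department, c.budget FROM projects c JOIN departments p ON c.department_id = p.id WHERE c.budget <= 98373

Execution result:
name | department | budget
Project Epsilon | Legal | 33476
Project Gamma | Legal | 69484
Project Kappa | Legal | 52800
Project Theta | Legal | 56786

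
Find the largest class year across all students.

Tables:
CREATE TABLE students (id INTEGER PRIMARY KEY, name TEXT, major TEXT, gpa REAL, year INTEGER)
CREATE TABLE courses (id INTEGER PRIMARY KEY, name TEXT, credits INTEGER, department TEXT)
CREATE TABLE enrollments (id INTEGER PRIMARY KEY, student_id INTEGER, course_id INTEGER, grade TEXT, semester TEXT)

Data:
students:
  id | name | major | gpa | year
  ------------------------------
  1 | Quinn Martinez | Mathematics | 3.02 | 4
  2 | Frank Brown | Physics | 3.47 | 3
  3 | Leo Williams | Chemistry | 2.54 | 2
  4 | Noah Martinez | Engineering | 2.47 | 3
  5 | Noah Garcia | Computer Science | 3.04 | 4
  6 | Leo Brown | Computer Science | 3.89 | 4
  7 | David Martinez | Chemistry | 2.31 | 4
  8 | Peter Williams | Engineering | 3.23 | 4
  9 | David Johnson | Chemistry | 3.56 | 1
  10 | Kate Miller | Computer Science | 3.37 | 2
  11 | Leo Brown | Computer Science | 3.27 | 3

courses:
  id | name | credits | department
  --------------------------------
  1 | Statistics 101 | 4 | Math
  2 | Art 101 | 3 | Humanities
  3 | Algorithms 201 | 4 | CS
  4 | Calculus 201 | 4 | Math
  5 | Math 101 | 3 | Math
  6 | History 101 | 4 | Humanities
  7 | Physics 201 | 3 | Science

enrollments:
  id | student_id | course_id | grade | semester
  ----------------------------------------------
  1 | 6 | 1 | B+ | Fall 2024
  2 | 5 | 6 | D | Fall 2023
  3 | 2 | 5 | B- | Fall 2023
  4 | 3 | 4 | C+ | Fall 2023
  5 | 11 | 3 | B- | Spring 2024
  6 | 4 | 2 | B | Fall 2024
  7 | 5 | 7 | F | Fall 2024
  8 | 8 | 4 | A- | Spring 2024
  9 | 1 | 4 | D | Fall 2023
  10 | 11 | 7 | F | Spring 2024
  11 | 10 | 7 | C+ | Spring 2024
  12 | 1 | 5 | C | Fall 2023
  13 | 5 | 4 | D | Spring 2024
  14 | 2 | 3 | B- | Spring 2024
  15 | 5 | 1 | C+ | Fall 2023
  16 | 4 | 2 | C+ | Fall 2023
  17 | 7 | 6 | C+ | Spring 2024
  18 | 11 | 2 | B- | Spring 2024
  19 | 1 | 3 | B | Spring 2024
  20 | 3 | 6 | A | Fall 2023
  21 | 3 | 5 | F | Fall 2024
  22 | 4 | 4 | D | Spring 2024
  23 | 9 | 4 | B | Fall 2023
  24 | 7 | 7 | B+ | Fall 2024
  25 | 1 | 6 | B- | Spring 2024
SELECT MAX(year) FROM students

Execution result:
4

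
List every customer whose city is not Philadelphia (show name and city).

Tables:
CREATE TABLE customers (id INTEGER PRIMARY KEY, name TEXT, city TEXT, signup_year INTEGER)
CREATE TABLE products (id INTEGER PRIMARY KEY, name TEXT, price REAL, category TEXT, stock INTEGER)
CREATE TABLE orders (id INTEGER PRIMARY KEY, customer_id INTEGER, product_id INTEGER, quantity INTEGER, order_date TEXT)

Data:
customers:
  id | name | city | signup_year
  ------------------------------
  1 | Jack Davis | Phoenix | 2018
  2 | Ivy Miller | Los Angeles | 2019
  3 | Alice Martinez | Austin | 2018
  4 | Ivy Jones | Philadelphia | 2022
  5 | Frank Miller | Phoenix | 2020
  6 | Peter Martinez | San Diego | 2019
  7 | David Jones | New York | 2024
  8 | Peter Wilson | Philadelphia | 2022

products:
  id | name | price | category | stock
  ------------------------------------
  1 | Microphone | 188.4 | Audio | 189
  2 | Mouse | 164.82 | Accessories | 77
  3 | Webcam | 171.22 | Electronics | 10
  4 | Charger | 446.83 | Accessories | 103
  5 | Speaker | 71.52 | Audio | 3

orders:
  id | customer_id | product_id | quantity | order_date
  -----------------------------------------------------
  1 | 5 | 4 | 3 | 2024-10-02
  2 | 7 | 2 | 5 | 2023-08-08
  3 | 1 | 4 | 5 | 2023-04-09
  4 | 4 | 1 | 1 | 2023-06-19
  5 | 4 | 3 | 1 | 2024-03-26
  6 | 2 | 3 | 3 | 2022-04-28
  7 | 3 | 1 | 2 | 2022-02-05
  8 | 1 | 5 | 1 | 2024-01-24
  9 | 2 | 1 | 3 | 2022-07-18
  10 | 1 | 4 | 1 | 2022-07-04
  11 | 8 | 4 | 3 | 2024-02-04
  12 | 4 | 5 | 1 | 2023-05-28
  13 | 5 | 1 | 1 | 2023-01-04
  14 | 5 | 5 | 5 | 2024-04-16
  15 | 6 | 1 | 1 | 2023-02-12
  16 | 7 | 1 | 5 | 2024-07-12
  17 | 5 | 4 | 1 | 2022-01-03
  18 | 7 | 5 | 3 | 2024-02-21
SELECT name, city FROM customers WHERE city <> 'Philadelphia'

Execution result:
name | city
Jack Davis | Phoenix
Ivy Miller | Los Angeles
Alice Martinez | Austin
Frank Miller | Phoenix
Peter Martinez | San Diego
David Jones | New York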